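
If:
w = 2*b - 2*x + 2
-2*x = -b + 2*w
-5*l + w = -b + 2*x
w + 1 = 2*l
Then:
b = -7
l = 3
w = 5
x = -17/2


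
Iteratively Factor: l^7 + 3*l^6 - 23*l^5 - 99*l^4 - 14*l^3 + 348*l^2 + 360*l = (l + 3)*(l^6 - 23*l^4 - 30*l^3 + 76*l^2 + 120*l) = (l + 2)*(l + 3)*(l^5 - 2*l^4 - 19*l^3 + 8*l^2 + 60*l) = (l - 2)*(l + 2)*(l + 3)*(l^4 - 19*l^2 - 30*l) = l*(l - 2)*(l + 2)*(l + 3)*(l^3 - 19*l - 30) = l*(l - 5)*(l - 2)*(l + 2)*(l + 3)*(l^2 + 5*l + 6) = l*(l - 5)*(l - 2)*(l + 2)*(l + 3)^2*(l + 2)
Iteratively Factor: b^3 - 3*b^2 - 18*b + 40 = (b + 4)*(b^2 - 7*b + 10) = (b - 2)*(b + 4)*(b - 5)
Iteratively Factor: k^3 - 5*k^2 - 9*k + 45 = (k - 3)*(k^2 - 2*k - 15) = (k - 3)*(k + 3)*(k - 5)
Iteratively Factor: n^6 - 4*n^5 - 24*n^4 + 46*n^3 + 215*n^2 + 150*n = (n - 5)*(n^5 + n^4 - 19*n^3 - 49*n^2 - 30*n) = n*(n - 5)*(n^4 + n^3 - 19*n^2 - 49*n - 30) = n*(n - 5)^2*(n^3 + 6*n^2 + 11*n + 6) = n*(n - 5)^2*(n + 1)*(n^2 + 5*n + 6) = n*(n - 5)^2*(n + 1)*(n + 3)*(n + 2)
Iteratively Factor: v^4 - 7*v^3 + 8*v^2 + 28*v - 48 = (v + 2)*(v^3 - 9*v^2 + 26*v - 24) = (v - 4)*(v + 2)*(v^2 - 5*v + 6) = (v - 4)*(v - 3)*(v + 2)*(v - 2)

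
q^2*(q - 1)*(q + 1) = q^4 - q^2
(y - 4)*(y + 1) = y^2 - 3*y - 4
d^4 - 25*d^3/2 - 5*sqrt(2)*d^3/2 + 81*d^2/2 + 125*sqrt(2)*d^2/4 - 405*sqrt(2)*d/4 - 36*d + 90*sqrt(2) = (d - 8)*(d - 3)*(d - 3/2)*(d - 5*sqrt(2)/2)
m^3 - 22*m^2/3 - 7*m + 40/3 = (m - 8)*(m - 1)*(m + 5/3)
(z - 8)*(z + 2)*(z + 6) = z^3 - 52*z - 96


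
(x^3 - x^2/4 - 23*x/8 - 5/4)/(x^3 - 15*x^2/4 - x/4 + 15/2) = (x + 1/2)/(x - 3)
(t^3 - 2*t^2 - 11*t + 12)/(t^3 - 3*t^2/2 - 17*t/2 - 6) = 2*(t^2 + 2*t - 3)/(2*t^2 + 5*t + 3)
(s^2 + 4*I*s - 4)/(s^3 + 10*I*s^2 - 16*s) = (s + 2*I)/(s*(s + 8*I))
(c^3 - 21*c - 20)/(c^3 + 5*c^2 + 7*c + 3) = (c^2 - c - 20)/(c^2 + 4*c + 3)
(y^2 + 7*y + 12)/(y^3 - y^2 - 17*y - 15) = (y + 4)/(y^2 - 4*y - 5)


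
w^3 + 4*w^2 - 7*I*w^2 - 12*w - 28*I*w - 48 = (w + 4)*(w - 4*I)*(w - 3*I)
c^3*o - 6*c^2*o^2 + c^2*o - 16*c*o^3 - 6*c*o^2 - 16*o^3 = (c - 8*o)*(c + 2*o)*(c*o + o)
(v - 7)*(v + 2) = v^2 - 5*v - 14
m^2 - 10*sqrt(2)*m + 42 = (m - 7*sqrt(2))*(m - 3*sqrt(2))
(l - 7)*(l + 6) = l^2 - l - 42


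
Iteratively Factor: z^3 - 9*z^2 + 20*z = (z - 5)*(z^2 - 4*z) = (z - 5)*(z - 4)*(z)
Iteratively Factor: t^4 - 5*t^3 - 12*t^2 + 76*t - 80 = (t - 2)*(t^3 - 3*t^2 - 18*t + 40) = (t - 2)^2*(t^2 - t - 20) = (t - 5)*(t - 2)^2*(t + 4)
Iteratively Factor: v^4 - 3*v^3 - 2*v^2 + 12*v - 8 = (v - 2)*(v^3 - v^2 - 4*v + 4) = (v - 2)*(v + 2)*(v^2 - 3*v + 2) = (v - 2)^2*(v + 2)*(v - 1)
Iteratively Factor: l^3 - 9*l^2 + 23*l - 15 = (l - 1)*(l^2 - 8*l + 15) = (l - 5)*(l - 1)*(l - 3)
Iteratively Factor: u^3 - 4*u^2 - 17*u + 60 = (u + 4)*(u^2 - 8*u + 15) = (u - 3)*(u + 4)*(u - 5)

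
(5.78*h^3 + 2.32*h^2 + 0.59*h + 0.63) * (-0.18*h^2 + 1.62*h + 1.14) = -1.0404*h^5 + 8.946*h^4 + 10.2414*h^3 + 3.4872*h^2 + 1.6932*h + 0.7182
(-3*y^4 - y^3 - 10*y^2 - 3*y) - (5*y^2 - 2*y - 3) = -3*y^4 - y^3 - 15*y^2 - y + 3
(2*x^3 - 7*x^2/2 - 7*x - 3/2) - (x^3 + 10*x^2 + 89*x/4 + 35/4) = x^3 - 27*x^2/2 - 117*x/4 - 41/4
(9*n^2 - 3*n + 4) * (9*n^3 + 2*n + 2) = 81*n^5 - 27*n^4 + 54*n^3 + 12*n^2 + 2*n + 8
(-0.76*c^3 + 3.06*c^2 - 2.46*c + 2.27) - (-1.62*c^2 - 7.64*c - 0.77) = -0.76*c^3 + 4.68*c^2 + 5.18*c + 3.04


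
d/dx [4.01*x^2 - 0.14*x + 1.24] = 8.02*x - 0.14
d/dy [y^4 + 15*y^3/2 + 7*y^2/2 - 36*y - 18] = 4*y^3 + 45*y^2/2 + 7*y - 36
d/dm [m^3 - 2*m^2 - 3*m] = 3*m^2 - 4*m - 3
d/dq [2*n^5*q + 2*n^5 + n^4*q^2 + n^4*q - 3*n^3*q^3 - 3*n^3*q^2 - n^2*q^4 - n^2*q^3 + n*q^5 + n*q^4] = n*(2*n^4 + 2*n^3*q + n^3 - 9*n^2*q^2 - 6*n^2*q - 4*n*q^3 - 3*n*q^2 + 5*q^4 + 4*q^3)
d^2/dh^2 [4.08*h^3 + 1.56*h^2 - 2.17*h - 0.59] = 24.48*h + 3.12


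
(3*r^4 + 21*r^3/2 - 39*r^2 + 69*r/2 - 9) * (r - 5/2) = 3*r^5 + 3*r^4 - 261*r^3/4 + 132*r^2 - 381*r/4 + 45/2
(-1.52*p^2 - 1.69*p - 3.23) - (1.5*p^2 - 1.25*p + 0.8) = -3.02*p^2 - 0.44*p - 4.03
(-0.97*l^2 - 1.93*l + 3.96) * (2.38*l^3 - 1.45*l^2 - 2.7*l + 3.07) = -2.3086*l^5 - 3.1869*l^4 + 14.8423*l^3 - 3.5089*l^2 - 16.6171*l + 12.1572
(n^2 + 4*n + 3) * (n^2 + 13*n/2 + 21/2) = n^4 + 21*n^3/2 + 79*n^2/2 + 123*n/2 + 63/2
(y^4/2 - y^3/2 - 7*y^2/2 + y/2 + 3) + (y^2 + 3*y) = y^4/2 - y^3/2 - 5*y^2/2 + 7*y/2 + 3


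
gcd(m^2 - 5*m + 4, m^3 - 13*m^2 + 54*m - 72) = m - 4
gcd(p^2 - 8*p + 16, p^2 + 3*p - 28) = p - 4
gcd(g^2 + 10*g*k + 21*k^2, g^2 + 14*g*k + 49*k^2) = g + 7*k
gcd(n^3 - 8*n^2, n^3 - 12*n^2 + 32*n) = n^2 - 8*n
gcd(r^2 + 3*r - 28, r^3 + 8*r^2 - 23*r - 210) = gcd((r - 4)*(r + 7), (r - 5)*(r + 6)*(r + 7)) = r + 7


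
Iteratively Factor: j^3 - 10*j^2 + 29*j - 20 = (j - 1)*(j^2 - 9*j + 20) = (j - 4)*(j - 1)*(j - 5)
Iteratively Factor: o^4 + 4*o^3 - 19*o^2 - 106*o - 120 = (o + 3)*(o^3 + o^2 - 22*o - 40) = (o + 3)*(o + 4)*(o^2 - 3*o - 10) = (o + 2)*(o + 3)*(o + 4)*(o - 5)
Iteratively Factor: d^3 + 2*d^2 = (d)*(d^2 + 2*d) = d*(d + 2)*(d)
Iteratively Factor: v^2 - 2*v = (v)*(v - 2)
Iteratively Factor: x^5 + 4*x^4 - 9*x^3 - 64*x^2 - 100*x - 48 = (x + 1)*(x^4 + 3*x^3 - 12*x^2 - 52*x - 48) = (x - 4)*(x + 1)*(x^3 + 7*x^2 + 16*x + 12) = (x - 4)*(x + 1)*(x + 2)*(x^2 + 5*x + 6) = (x - 4)*(x + 1)*(x + 2)*(x + 3)*(x + 2)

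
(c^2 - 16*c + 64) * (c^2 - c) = c^4 - 17*c^3 + 80*c^2 - 64*c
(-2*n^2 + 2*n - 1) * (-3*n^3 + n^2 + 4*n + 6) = 6*n^5 - 8*n^4 - 3*n^3 - 5*n^2 + 8*n - 6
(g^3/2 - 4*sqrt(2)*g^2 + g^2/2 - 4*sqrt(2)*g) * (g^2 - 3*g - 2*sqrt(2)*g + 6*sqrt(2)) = g^5/2 - 5*sqrt(2)*g^4 - g^4 + 10*sqrt(2)*g^3 + 29*g^3/2 - 32*g^2 + 15*sqrt(2)*g^2 - 48*g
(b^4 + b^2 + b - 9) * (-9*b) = -9*b^5 - 9*b^3 - 9*b^2 + 81*b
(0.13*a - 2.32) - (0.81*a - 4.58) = 2.26 - 0.68*a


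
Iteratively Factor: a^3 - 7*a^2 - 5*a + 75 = (a - 5)*(a^2 - 2*a - 15) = (a - 5)^2*(a + 3)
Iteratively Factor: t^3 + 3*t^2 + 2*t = (t + 1)*(t^2 + 2*t) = (t + 1)*(t + 2)*(t)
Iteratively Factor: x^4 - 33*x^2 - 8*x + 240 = (x + 4)*(x^3 - 4*x^2 - 17*x + 60) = (x + 4)^2*(x^2 - 8*x + 15) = (x - 5)*(x + 4)^2*(x - 3)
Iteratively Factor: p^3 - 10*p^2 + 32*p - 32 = (p - 4)*(p^2 - 6*p + 8) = (p - 4)^2*(p - 2)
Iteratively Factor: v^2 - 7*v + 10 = (v - 5)*(v - 2)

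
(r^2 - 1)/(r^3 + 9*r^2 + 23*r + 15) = (r - 1)/(r^2 + 8*r + 15)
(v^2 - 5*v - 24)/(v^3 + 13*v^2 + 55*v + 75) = (v - 8)/(v^2 + 10*v + 25)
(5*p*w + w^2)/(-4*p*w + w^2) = (-5*p - w)/(4*p - w)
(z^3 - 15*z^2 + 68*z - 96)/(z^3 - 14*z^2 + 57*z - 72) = (z - 4)/(z - 3)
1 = 1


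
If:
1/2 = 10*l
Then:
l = 1/20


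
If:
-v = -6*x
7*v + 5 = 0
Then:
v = -5/7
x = -5/42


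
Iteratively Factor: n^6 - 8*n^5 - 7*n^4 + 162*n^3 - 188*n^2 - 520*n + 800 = (n - 5)*(n^5 - 3*n^4 - 22*n^3 + 52*n^2 + 72*n - 160) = (n - 5)*(n - 2)*(n^4 - n^3 - 24*n^2 + 4*n + 80) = (n - 5)*(n - 2)*(n + 4)*(n^3 - 5*n^2 - 4*n + 20) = (n - 5)^2*(n - 2)*(n + 4)*(n^2 - 4) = (n - 5)^2*(n - 2)*(n + 2)*(n + 4)*(n - 2)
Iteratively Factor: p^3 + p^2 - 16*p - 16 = (p - 4)*(p^2 + 5*p + 4) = (p - 4)*(p + 4)*(p + 1)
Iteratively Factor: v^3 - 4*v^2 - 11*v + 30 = (v - 5)*(v^2 + v - 6) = (v - 5)*(v - 2)*(v + 3)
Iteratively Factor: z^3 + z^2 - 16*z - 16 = (z - 4)*(z^2 + 5*z + 4) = (z - 4)*(z + 4)*(z + 1)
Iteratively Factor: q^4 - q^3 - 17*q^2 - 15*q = (q + 3)*(q^3 - 4*q^2 - 5*q) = (q + 1)*(q + 3)*(q^2 - 5*q) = q*(q + 1)*(q + 3)*(q - 5)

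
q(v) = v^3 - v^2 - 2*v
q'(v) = 3*v^2 - 2*v - 2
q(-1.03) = -0.09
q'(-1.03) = 3.24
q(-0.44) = 0.60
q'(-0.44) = -0.54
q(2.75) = 7.73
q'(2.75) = 15.19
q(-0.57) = 0.63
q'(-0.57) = 0.11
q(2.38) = 3.06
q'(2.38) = 10.23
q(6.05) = 172.74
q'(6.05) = 95.71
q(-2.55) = -17.98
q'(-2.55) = 22.61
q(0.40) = -0.90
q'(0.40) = -2.32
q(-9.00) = -792.00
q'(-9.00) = 259.00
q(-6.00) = -240.00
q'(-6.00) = 118.00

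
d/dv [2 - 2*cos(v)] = 2*sin(v)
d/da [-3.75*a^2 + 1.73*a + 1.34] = 1.73 - 7.5*a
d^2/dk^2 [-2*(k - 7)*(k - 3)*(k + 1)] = 36 - 12*k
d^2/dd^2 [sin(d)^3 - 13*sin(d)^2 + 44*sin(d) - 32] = -9*sin(d)^3 + 52*sin(d)^2 - 38*sin(d) - 26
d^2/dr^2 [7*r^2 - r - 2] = 14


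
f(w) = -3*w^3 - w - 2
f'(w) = -9*w^2 - 1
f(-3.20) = 99.50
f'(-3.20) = -93.16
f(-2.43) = 43.48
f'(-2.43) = -54.14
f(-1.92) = 21.15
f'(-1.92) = -34.18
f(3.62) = -147.93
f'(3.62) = -118.94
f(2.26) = -38.89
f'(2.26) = -46.97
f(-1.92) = 21.15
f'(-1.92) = -34.18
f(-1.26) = 5.26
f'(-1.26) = -15.29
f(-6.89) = 986.14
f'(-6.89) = -428.25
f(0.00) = -2.00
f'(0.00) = -1.00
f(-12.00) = 5194.00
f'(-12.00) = -1297.00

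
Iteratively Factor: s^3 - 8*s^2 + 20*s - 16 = (s - 2)*(s^2 - 6*s + 8) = (s - 4)*(s - 2)*(s - 2)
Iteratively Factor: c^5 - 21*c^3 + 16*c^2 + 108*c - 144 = (c - 2)*(c^4 + 2*c^3 - 17*c^2 - 18*c + 72) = (c - 2)*(c + 4)*(c^3 - 2*c^2 - 9*c + 18) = (c - 2)^2*(c + 4)*(c^2 - 9) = (c - 2)^2*(c + 3)*(c + 4)*(c - 3)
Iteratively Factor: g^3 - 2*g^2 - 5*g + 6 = (g + 2)*(g^2 - 4*g + 3) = (g - 3)*(g + 2)*(g - 1)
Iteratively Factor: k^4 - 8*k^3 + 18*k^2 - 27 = (k + 1)*(k^3 - 9*k^2 + 27*k - 27) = (k - 3)*(k + 1)*(k^2 - 6*k + 9) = (k - 3)^2*(k + 1)*(k - 3)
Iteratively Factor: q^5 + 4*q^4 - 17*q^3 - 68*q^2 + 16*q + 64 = (q - 1)*(q^4 + 5*q^3 - 12*q^2 - 80*q - 64) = (q - 1)*(q + 4)*(q^3 + q^2 - 16*q - 16) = (q - 4)*(q - 1)*(q + 4)*(q^2 + 5*q + 4) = (q - 4)*(q - 1)*(q + 4)^2*(q + 1)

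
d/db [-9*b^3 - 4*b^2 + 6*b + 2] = -27*b^2 - 8*b + 6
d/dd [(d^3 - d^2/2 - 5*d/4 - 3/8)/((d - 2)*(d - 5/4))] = (32*d^4 - 208*d^3 + 332*d^2 - 56*d - 139)/(2*(16*d^4 - 104*d^3 + 249*d^2 - 260*d + 100))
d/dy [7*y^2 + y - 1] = 14*y + 1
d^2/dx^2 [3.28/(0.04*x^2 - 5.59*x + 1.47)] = (-0.010496*x^2 + 1.466816*x + 3.28*(0.08*x - 5.59)*(0.16*x - 11.18) - 0.385728)/(0.04*x^2 - 5.59*x + 1.47)^3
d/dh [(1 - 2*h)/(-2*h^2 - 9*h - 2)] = (-4*h^2 + 4*h + 13)/(4*h^4 + 36*h^3 + 89*h^2 + 36*h + 4)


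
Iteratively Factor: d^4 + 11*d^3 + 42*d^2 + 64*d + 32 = (d + 4)*(d^3 + 7*d^2 + 14*d + 8) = (d + 1)*(d + 4)*(d^2 + 6*d + 8) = (d + 1)*(d + 2)*(d + 4)*(d + 4)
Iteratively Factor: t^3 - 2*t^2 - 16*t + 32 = (t - 2)*(t^2 - 16) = (t - 4)*(t - 2)*(t + 4)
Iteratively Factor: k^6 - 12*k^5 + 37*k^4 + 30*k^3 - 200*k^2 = (k + 2)*(k^5 - 14*k^4 + 65*k^3 - 100*k^2) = (k - 5)*(k + 2)*(k^4 - 9*k^3 + 20*k^2) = (k - 5)^2*(k + 2)*(k^3 - 4*k^2) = k*(k - 5)^2*(k + 2)*(k^2 - 4*k) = k*(k - 5)^2*(k - 4)*(k + 2)*(k)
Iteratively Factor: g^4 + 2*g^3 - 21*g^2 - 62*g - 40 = (g + 4)*(g^3 - 2*g^2 - 13*g - 10) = (g + 2)*(g + 4)*(g^2 - 4*g - 5) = (g + 1)*(g + 2)*(g + 4)*(g - 5)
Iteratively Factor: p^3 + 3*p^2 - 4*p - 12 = (p + 2)*(p^2 + p - 6) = (p - 2)*(p + 2)*(p + 3)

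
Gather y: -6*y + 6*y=0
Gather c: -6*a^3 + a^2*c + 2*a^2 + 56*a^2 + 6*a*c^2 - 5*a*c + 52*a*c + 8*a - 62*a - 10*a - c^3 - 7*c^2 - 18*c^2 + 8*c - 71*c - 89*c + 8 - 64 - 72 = -6*a^3 + 58*a^2 - 64*a - c^3 + c^2*(6*a - 25) + c*(a^2 + 47*a - 152) - 128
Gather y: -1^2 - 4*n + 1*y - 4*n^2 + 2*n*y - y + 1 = -4*n^2 + 2*n*y - 4*n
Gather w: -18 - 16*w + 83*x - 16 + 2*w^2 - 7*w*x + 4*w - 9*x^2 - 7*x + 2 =2*w^2 + w*(-7*x - 12) - 9*x^2 + 76*x - 32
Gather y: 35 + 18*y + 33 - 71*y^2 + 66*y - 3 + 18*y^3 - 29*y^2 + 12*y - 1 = 18*y^3 - 100*y^2 + 96*y + 64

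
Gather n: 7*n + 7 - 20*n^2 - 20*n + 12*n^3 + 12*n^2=12*n^3 - 8*n^2 - 13*n + 7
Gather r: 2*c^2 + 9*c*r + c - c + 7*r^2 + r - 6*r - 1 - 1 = 2*c^2 + 7*r^2 + r*(9*c - 5) - 2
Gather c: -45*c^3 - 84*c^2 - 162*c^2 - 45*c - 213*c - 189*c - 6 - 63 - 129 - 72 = -45*c^3 - 246*c^2 - 447*c - 270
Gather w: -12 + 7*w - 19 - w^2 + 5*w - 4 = -w^2 + 12*w - 35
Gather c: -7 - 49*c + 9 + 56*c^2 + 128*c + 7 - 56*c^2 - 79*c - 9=0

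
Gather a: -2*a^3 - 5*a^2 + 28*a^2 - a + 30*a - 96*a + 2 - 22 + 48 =-2*a^3 + 23*a^2 - 67*a + 28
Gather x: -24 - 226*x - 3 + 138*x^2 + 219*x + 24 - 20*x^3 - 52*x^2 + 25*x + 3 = -20*x^3 + 86*x^2 + 18*x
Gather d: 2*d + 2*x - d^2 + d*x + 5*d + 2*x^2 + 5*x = -d^2 + d*(x + 7) + 2*x^2 + 7*x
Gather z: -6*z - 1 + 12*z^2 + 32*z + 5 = 12*z^2 + 26*z + 4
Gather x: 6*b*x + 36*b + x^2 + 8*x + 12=36*b + x^2 + x*(6*b + 8) + 12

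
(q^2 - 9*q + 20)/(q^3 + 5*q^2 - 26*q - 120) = (q - 4)/(q^2 + 10*q + 24)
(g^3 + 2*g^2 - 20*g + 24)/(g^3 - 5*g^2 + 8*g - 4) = (g + 6)/(g - 1)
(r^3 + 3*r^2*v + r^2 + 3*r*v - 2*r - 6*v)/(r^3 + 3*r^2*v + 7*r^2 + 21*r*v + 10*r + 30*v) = (r - 1)/(r + 5)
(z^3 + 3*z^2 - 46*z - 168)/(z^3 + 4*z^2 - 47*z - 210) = (z + 4)/(z + 5)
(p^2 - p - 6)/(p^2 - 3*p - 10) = (p - 3)/(p - 5)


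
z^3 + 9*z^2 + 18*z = z*(z + 3)*(z + 6)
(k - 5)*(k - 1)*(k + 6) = k^3 - 31*k + 30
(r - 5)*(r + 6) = r^2 + r - 30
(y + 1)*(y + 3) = y^2 + 4*y + 3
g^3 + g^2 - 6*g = g*(g - 2)*(g + 3)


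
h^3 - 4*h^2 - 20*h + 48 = (h - 6)*(h - 2)*(h + 4)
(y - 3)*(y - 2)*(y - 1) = y^3 - 6*y^2 + 11*y - 6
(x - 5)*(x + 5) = x^2 - 25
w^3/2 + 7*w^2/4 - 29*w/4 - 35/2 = (w/2 + 1)*(w - 7/2)*(w + 5)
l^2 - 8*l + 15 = (l - 5)*(l - 3)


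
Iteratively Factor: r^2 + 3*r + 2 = (r + 2)*(r + 1)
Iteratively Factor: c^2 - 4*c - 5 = (c + 1)*(c - 5)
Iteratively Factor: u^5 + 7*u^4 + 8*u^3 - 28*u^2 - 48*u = (u + 3)*(u^4 + 4*u^3 - 4*u^2 - 16*u) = (u - 2)*(u + 3)*(u^3 + 6*u^2 + 8*u) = (u - 2)*(u + 2)*(u + 3)*(u^2 + 4*u) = u*(u - 2)*(u + 2)*(u + 3)*(u + 4)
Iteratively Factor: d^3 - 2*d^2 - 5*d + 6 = (d - 3)*(d^2 + d - 2) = (d - 3)*(d + 2)*(d - 1)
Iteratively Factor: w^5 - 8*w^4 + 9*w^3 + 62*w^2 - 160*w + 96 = (w - 1)*(w^4 - 7*w^3 + 2*w^2 + 64*w - 96) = (w - 4)*(w - 1)*(w^3 - 3*w^2 - 10*w + 24) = (w - 4)*(w - 1)*(w + 3)*(w^2 - 6*w + 8) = (w - 4)^2*(w - 1)*(w + 3)*(w - 2)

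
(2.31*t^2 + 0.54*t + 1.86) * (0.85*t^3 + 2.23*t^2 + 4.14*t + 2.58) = 1.9635*t^5 + 5.6103*t^4 + 12.3486*t^3 + 12.3432*t^2 + 9.0936*t + 4.7988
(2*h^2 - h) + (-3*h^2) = -h^2 - h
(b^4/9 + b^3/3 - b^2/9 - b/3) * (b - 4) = b^5/9 - b^4/9 - 13*b^3/9 + b^2/9 + 4*b/3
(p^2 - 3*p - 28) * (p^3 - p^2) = p^5 - 4*p^4 - 25*p^3 + 28*p^2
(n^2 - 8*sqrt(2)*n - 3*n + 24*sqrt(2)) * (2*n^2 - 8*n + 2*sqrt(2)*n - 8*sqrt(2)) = 2*n^4 - 14*sqrt(2)*n^3 - 14*n^3 - 8*n^2 + 98*sqrt(2)*n^2 - 168*sqrt(2)*n + 224*n - 384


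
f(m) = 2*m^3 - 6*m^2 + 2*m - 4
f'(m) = 6*m^2 - 12*m + 2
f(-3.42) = -161.02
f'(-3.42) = 113.22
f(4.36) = 56.43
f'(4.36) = 63.74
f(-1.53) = -28.27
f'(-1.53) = 34.41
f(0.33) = -3.92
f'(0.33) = -1.31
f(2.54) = -4.86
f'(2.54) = 10.23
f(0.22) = -3.83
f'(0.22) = -0.35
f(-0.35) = -5.52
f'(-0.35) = 6.94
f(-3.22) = -139.42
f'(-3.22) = 102.85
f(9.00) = 986.00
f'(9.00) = 380.00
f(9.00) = 986.00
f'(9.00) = 380.00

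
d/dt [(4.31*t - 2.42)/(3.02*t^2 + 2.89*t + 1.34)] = (-13.0162*t^2 + 14.6168*t + 12.7692)/(9.1204*t^4 + 17.4556*t^3 + 16.4457*t^2 + 7.7452*t + 1.7956)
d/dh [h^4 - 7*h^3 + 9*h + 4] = 4*h^3 - 21*h^2 + 9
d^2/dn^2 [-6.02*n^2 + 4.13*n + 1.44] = -12.0400000000000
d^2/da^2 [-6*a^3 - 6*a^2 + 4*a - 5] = -36*a - 12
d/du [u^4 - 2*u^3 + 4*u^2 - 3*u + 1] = 4*u^3 - 6*u^2 + 8*u - 3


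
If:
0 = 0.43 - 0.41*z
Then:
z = 1.05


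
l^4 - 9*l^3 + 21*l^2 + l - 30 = (l - 5)*(l - 3)*(l - 2)*(l + 1)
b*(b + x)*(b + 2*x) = b^3 + 3*b^2*x + 2*b*x^2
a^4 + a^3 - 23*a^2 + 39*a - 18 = (a - 3)*(a - 1)^2*(a + 6)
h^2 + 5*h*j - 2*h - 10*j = (h - 2)*(h + 5*j)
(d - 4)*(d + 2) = d^2 - 2*d - 8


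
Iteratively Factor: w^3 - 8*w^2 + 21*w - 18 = (w - 2)*(w^2 - 6*w + 9) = (w - 3)*(w - 2)*(w - 3)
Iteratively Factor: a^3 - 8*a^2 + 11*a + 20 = (a - 5)*(a^2 - 3*a - 4) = (a - 5)*(a - 4)*(a + 1)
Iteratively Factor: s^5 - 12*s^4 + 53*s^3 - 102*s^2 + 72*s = (s - 4)*(s^4 - 8*s^3 + 21*s^2 - 18*s) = s*(s - 4)*(s^3 - 8*s^2 + 21*s - 18) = s*(s - 4)*(s - 2)*(s^2 - 6*s + 9) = s*(s - 4)*(s - 3)*(s - 2)*(s - 3)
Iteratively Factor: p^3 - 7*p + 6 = (p - 1)*(p^2 + p - 6) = (p - 1)*(p + 3)*(p - 2)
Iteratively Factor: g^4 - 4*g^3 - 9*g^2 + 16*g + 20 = (g + 1)*(g^3 - 5*g^2 - 4*g + 20) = (g - 5)*(g + 1)*(g^2 - 4) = (g - 5)*(g + 1)*(g + 2)*(g - 2)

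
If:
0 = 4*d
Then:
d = 0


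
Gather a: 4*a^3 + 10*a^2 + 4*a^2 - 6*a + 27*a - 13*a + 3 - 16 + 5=4*a^3 + 14*a^2 + 8*a - 8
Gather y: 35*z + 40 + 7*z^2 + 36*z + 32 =7*z^2 + 71*z + 72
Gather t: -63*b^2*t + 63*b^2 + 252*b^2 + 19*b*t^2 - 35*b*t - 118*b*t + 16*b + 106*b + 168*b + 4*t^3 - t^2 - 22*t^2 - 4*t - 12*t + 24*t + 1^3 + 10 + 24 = 315*b^2 + 290*b + 4*t^3 + t^2*(19*b - 23) + t*(-63*b^2 - 153*b + 8) + 35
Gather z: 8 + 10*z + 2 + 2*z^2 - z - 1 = 2*z^2 + 9*z + 9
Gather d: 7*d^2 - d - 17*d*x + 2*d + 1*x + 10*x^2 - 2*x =7*d^2 + d*(1 - 17*x) + 10*x^2 - x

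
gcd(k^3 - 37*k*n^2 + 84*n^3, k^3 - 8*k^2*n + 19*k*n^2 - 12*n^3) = k^2 - 7*k*n + 12*n^2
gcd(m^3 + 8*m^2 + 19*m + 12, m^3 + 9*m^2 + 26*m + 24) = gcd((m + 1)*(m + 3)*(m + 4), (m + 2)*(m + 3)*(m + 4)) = m^2 + 7*m + 12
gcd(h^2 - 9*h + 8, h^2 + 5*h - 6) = h - 1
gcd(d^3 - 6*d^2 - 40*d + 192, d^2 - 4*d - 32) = d - 8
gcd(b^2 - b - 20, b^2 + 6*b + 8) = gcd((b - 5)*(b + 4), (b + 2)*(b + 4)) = b + 4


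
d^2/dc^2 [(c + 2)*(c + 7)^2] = 6*c + 32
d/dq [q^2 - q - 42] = 2*q - 1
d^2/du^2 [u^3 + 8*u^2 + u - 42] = 6*u + 16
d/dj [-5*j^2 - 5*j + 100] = -10*j - 5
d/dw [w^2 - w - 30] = 2*w - 1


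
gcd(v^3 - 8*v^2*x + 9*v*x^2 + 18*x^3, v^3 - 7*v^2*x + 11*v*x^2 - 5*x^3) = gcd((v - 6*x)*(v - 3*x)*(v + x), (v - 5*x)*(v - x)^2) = 1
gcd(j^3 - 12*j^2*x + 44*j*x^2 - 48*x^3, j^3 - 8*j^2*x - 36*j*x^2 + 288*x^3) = -j + 6*x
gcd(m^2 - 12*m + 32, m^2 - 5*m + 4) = m - 4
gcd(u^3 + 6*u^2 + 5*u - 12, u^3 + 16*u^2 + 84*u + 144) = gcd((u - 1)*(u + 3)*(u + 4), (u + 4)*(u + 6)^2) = u + 4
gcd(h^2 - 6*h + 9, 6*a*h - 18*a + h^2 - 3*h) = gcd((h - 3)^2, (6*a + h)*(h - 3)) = h - 3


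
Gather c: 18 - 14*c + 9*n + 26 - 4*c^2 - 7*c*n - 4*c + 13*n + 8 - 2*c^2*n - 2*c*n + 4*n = c^2*(-2*n - 4) + c*(-9*n - 18) + 26*n + 52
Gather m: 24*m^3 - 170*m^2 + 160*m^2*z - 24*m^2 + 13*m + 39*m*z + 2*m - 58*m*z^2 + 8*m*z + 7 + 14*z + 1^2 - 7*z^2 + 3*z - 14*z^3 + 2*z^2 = 24*m^3 + m^2*(160*z - 194) + m*(-58*z^2 + 47*z + 15) - 14*z^3 - 5*z^2 + 17*z + 8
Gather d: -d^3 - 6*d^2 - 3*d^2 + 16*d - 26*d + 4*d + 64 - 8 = -d^3 - 9*d^2 - 6*d + 56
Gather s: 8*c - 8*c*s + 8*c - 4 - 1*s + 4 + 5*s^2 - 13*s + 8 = 16*c + 5*s^2 + s*(-8*c - 14) + 8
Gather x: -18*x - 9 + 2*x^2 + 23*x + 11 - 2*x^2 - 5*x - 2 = 0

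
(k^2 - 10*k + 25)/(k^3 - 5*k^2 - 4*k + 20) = (k - 5)/(k^2 - 4)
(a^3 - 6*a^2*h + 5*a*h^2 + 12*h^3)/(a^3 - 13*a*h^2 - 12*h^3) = (a - 3*h)/(a + 3*h)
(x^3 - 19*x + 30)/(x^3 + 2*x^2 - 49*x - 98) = (x^3 - 19*x + 30)/(x^3 + 2*x^2 - 49*x - 98)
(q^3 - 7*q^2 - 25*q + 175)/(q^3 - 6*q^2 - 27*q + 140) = (q - 5)/(q - 4)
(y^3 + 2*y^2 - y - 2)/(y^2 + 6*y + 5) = (y^2 + y - 2)/(y + 5)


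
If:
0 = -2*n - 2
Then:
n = -1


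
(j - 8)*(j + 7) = j^2 - j - 56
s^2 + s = s*(s + 1)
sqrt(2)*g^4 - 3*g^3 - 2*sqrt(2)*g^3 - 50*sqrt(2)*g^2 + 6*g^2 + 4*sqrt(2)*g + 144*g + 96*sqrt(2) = (g - 8)*(g + 6)*(g - 2*sqrt(2))*(sqrt(2)*g + 1)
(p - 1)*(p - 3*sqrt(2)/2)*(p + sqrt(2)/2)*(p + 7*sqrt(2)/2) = p^4 - p^3 + 5*sqrt(2)*p^3/2 - 17*p^2/2 - 5*sqrt(2)*p^2/2 - 21*sqrt(2)*p/4 + 17*p/2 + 21*sqrt(2)/4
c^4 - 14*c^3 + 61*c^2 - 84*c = c*(c - 7)*(c - 4)*(c - 3)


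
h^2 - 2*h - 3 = (h - 3)*(h + 1)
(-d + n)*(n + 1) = -d*n - d + n^2 + n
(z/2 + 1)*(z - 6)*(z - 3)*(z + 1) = z^4/2 - 3*z^3 - 7*z^2/2 + 18*z + 18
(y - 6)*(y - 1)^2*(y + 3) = y^4 - 5*y^3 - 11*y^2 + 33*y - 18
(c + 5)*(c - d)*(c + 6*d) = c^3 + 5*c^2*d + 5*c^2 - 6*c*d^2 + 25*c*d - 30*d^2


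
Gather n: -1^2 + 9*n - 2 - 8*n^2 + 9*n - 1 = -8*n^2 + 18*n - 4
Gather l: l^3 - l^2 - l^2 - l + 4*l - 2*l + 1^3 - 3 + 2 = l^3 - 2*l^2 + l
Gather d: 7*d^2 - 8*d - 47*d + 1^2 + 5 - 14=7*d^2 - 55*d - 8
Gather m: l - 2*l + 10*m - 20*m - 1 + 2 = -l - 10*m + 1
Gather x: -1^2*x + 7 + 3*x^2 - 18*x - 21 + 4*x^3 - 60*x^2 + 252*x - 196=4*x^3 - 57*x^2 + 233*x - 210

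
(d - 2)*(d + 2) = d^2 - 4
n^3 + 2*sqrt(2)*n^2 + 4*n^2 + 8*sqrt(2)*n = n*(n + 4)*(n + 2*sqrt(2))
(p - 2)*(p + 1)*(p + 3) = p^3 + 2*p^2 - 5*p - 6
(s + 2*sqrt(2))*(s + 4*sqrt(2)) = s^2 + 6*sqrt(2)*s + 16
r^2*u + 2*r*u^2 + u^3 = u*(r + u)^2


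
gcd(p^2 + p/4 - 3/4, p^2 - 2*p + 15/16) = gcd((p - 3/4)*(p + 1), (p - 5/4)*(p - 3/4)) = p - 3/4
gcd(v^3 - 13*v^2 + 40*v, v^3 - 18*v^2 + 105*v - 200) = v^2 - 13*v + 40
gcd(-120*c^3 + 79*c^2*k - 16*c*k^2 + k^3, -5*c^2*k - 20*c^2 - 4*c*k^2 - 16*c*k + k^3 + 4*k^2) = 5*c - k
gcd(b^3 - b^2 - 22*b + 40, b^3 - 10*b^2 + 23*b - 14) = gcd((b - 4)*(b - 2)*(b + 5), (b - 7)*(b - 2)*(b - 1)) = b - 2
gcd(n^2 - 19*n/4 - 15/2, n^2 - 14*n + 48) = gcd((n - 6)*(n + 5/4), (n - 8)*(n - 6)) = n - 6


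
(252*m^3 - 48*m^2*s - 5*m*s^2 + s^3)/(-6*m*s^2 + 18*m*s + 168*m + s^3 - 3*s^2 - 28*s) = (-42*m^2 + m*s + s^2)/(s^2 - 3*s - 28)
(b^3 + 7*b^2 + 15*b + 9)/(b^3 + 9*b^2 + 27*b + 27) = (b + 1)/(b + 3)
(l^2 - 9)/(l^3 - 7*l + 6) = (l - 3)/(l^2 - 3*l + 2)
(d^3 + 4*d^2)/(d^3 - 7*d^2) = (d + 4)/(d - 7)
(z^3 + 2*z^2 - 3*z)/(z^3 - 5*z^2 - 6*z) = (-z^2 - 2*z + 3)/(-z^2 + 5*z + 6)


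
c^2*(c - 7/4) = c^3 - 7*c^2/4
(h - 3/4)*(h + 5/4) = h^2 + h/2 - 15/16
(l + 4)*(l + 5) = l^2 + 9*l + 20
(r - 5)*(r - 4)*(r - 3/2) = r^3 - 21*r^2/2 + 67*r/2 - 30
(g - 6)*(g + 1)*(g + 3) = g^3 - 2*g^2 - 21*g - 18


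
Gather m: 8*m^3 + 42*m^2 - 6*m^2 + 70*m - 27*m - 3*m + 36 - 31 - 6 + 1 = 8*m^3 + 36*m^2 + 40*m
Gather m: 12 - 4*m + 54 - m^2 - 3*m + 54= -m^2 - 7*m + 120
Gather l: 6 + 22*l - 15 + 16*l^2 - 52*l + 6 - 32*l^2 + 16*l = -16*l^2 - 14*l - 3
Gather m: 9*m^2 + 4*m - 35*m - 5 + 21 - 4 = 9*m^2 - 31*m + 12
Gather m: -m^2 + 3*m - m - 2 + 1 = -m^2 + 2*m - 1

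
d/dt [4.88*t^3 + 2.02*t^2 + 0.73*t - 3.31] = 14.64*t^2 + 4.04*t + 0.73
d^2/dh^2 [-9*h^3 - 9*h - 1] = -54*h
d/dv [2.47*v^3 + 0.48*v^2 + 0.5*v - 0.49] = 7.41*v^2 + 0.96*v + 0.5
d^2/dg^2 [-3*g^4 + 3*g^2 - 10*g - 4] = 6 - 36*g^2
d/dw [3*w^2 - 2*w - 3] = 6*w - 2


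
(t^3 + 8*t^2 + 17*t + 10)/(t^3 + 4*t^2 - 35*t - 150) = (t^2 + 3*t + 2)/(t^2 - t - 30)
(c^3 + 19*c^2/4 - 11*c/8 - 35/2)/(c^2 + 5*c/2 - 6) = (8*c^2 + 6*c - 35)/(4*(2*c - 3))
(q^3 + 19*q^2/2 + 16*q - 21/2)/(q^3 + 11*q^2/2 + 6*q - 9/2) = (q + 7)/(q + 3)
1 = 1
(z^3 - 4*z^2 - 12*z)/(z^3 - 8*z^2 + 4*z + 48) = z/(z - 4)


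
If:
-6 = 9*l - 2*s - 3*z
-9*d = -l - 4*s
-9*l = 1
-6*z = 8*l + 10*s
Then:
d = -167/243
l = -1/9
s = -41/27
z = 217/81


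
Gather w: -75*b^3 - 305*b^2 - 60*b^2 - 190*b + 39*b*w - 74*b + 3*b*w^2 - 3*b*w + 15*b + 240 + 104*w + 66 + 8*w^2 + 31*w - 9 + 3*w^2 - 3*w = -75*b^3 - 365*b^2 - 249*b + w^2*(3*b + 11) + w*(36*b + 132) + 297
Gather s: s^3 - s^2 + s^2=s^3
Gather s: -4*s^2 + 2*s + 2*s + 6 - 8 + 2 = -4*s^2 + 4*s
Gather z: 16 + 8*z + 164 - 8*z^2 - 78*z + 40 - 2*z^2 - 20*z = -10*z^2 - 90*z + 220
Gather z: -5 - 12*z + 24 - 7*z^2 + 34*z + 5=-7*z^2 + 22*z + 24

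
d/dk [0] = 0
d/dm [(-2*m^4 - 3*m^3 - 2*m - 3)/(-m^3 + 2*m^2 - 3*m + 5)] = (2*m^6 - 8*m^5 + 12*m^4 - 26*m^3 - 50*m^2 + 12*m - 19)/(m^6 - 4*m^5 + 10*m^4 - 22*m^3 + 29*m^2 - 30*m + 25)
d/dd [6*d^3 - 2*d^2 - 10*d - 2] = 18*d^2 - 4*d - 10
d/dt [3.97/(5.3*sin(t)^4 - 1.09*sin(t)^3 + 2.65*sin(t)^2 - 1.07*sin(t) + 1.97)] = (-84.164*sin(t)^3 + 12.9819*sin(t)^2 - 21.041*sin(t) + 4.2479)*cos(t)/(5.3*sin(t)^4 - 1.09*sin(t)^3 + 2.65*sin(t)^2 - 1.07*sin(t) + 1.97)^2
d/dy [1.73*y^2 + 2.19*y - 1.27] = 3.46*y + 2.19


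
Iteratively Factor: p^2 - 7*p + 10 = (p - 5)*(p - 2)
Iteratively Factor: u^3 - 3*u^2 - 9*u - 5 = (u + 1)*(u^2 - 4*u - 5) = (u + 1)^2*(u - 5)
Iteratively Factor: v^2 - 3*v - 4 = (v + 1)*(v - 4)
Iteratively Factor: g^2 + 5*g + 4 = (g + 1)*(g + 4)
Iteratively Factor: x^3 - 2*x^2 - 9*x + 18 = (x - 3)*(x^2 + x - 6) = (x - 3)*(x - 2)*(x + 3)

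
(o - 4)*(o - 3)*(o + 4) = o^3 - 3*o^2 - 16*o + 48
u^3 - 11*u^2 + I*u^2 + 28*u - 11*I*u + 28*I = (u - 7)*(u - 4)*(u + I)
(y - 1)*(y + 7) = y^2 + 6*y - 7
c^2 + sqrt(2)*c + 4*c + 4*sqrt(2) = (c + 4)*(c + sqrt(2))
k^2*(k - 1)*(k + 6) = k^4 + 5*k^3 - 6*k^2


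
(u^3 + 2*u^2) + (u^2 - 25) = u^3 + 3*u^2 - 25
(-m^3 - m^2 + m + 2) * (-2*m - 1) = 2*m^4 + 3*m^3 - m^2 - 5*m - 2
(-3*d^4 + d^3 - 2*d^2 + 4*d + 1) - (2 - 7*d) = -3*d^4 + d^3 - 2*d^2 + 11*d - 1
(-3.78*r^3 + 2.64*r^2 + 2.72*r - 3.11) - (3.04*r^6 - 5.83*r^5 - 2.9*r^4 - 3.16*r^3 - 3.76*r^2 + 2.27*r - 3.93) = -3.04*r^6 + 5.83*r^5 + 2.9*r^4 - 0.62*r^3 + 6.4*r^2 + 0.45*r + 0.82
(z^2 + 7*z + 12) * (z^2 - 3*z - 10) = z^4 + 4*z^3 - 19*z^2 - 106*z - 120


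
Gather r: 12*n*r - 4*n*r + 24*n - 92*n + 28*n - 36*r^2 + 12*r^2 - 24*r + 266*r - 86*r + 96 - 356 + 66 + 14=-40*n - 24*r^2 + r*(8*n + 156) - 180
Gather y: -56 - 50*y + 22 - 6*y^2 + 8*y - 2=-6*y^2 - 42*y - 36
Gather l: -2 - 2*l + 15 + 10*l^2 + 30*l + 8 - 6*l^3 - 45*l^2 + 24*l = -6*l^3 - 35*l^2 + 52*l + 21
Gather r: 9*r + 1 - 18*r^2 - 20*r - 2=-18*r^2 - 11*r - 1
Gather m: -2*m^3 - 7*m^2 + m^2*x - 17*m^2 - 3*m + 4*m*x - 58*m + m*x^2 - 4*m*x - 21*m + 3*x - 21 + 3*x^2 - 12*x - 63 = -2*m^3 + m^2*(x - 24) + m*(x^2 - 82) + 3*x^2 - 9*x - 84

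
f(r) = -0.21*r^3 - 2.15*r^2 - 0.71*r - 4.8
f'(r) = -0.63*r^2 - 4.3*r - 0.71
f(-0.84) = -5.60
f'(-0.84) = 2.46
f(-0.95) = -5.89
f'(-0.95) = 2.81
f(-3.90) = -22.28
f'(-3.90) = 6.48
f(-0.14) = -4.74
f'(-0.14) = -0.12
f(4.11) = -58.62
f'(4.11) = -29.03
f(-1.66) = -8.59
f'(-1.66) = 4.69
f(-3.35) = -18.65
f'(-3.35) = 6.62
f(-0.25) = -4.75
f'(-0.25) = 0.33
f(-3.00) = -16.35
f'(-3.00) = 6.52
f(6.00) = -131.82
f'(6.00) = -49.19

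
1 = 1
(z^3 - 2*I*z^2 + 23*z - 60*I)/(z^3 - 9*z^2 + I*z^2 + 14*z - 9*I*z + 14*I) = (z^3 - 2*I*z^2 + 23*z - 60*I)/(z^3 + z^2*(-9 + I) + z*(14 - 9*I) + 14*I)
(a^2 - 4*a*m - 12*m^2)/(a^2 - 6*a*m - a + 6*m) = (a + 2*m)/(a - 1)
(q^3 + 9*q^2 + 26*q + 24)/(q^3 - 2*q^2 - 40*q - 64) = (q + 3)/(q - 8)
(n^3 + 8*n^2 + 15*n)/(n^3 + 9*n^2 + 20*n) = (n + 3)/(n + 4)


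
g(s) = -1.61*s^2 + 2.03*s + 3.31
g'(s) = 2.03 - 3.22*s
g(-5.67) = -59.96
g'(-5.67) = 20.29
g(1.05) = 3.67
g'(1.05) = -1.35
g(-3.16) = -19.18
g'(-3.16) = 12.21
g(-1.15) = -1.15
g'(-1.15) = 5.73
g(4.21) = -16.68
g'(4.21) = -11.53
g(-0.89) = 0.23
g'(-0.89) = 4.90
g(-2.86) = -15.66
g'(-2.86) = 11.24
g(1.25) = 3.33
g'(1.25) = -2.00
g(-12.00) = -252.89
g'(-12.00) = 40.67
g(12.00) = -204.17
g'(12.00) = -36.61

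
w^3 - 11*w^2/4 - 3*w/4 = w*(w - 3)*(w + 1/4)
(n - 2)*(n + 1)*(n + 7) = n^3 + 6*n^2 - 9*n - 14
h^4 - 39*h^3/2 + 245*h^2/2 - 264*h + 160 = (h - 8)^2*(h - 5/2)*(h - 1)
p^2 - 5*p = p*(p - 5)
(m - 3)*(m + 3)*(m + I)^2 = m^4 + 2*I*m^3 - 10*m^2 - 18*I*m + 9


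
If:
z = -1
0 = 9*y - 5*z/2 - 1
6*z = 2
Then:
No Solution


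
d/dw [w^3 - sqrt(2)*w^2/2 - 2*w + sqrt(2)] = 3*w^2 - sqrt(2)*w - 2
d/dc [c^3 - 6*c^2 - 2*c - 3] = 3*c^2 - 12*c - 2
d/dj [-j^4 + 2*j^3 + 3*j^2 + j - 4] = -4*j^3 + 6*j^2 + 6*j + 1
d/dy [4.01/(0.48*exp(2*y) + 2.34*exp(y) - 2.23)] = (-3.8496*exp(y) - 9.3834)*exp(y)/(0.48*exp(2*y) + 2.34*exp(y) - 2.23)^2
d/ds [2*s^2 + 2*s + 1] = 4*s + 2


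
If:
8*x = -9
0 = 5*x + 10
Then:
No Solution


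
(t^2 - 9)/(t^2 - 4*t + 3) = (t + 3)/(t - 1)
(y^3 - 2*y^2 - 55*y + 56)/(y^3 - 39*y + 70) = (y^2 - 9*y + 8)/(y^2 - 7*y + 10)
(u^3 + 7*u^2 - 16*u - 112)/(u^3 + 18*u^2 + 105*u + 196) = (u - 4)/(u + 7)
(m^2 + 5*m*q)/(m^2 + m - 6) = m*(m + 5*q)/(m^2 + m - 6)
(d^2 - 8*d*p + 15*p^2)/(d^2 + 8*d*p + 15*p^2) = (d^2 - 8*d*p + 15*p^2)/(d^2 + 8*d*p + 15*p^2)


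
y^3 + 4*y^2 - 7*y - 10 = (y - 2)*(y + 1)*(y + 5)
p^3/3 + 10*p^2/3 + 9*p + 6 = (p/3 + 1/3)*(p + 3)*(p + 6)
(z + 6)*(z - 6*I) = z^2 + 6*z - 6*I*z - 36*I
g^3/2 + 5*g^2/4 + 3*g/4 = g*(g/2 + 1/2)*(g + 3/2)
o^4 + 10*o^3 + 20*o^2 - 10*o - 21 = (o - 1)*(o + 1)*(o + 3)*(o + 7)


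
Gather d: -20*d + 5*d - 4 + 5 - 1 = -15*d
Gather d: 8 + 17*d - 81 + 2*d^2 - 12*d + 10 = 2*d^2 + 5*d - 63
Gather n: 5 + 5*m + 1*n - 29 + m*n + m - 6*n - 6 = 6*m + n*(m - 5) - 30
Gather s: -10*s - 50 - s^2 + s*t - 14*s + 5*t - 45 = -s^2 + s*(t - 24) + 5*t - 95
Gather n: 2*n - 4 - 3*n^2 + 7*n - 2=-3*n^2 + 9*n - 6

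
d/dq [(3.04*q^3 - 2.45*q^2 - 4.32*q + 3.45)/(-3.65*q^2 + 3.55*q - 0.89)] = (-11.096*q^4 + 21.584*q^3 - 32.5823*q^2 + 29.546*q - 8.4027)/(13.3225*q^4 - 25.915*q^3 + 19.0995*q^2 - 6.319*q + 0.7921)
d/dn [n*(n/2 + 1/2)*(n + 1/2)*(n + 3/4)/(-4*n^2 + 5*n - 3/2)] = (-128*n^5 + 96*n^4 + 264*n^3 - 8*n^2 - 78*n - 9)/(8*(64*n^4 - 160*n^3 + 148*n^2 - 60*n + 9))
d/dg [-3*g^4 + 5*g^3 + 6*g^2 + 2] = 3*g*(-4*g^2 + 5*g + 4)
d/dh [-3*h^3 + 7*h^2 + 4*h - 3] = -9*h^2 + 14*h + 4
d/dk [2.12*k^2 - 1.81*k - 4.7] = 4.24*k - 1.81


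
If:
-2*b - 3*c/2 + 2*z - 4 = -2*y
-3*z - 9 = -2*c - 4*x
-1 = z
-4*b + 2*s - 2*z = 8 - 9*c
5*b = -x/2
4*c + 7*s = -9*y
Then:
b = -57/1568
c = 891/392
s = -1431/196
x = 285/784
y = 915/196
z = -1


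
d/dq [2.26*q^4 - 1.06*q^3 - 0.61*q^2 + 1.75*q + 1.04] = 9.04*q^3 - 3.18*q^2 - 1.22*q + 1.75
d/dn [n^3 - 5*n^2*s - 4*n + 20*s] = 3*n^2 - 10*n*s - 4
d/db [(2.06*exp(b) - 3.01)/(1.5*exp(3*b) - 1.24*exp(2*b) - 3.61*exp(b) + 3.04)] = (-6.18*exp(3*b) + 16.0994*exp(2*b) - 7.4648*exp(b) - 4.6037)*exp(b)/(2.25*exp(6*b) - 3.72*exp(5*b) - 9.2924*exp(4*b) + 18.0728*exp(3*b) + 5.4929*exp(2*b) - 21.9488*exp(b) + 9.2416)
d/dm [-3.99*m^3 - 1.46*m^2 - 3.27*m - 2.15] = -11.97*m^2 - 2.92*m - 3.27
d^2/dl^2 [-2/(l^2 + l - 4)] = 4*(l^2 + l - (2*l + 1)^2 - 4)/(l^2 + l - 4)^3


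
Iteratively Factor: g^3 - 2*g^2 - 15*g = (g)*(g^2 - 2*g - 15) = g*(g - 5)*(g + 3)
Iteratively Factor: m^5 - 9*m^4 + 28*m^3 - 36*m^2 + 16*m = (m - 2)*(m^4 - 7*m^3 + 14*m^2 - 8*m) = m*(m - 2)*(m^3 - 7*m^2 + 14*m - 8) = m*(m - 2)*(m - 1)*(m^2 - 6*m + 8) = m*(m - 4)*(m - 2)*(m - 1)*(m - 2)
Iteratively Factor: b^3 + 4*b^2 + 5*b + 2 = (b + 1)*(b^2 + 3*b + 2) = (b + 1)*(b + 2)*(b + 1)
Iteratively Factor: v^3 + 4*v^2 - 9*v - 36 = (v + 4)*(v^2 - 9) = (v + 3)*(v + 4)*(v - 3)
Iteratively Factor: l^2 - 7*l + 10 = (l - 5)*(l - 2)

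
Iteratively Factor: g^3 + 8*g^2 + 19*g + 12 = (g + 3)*(g^2 + 5*g + 4) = (g + 3)*(g + 4)*(g + 1)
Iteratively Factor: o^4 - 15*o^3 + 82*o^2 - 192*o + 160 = (o - 4)*(o^3 - 11*o^2 + 38*o - 40) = (o - 4)*(o - 2)*(o^2 - 9*o + 20) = (o - 4)^2*(o - 2)*(o - 5)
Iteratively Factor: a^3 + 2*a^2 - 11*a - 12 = (a - 3)*(a^2 + 5*a + 4) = (a - 3)*(a + 4)*(a + 1)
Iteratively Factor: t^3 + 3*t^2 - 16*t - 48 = (t + 4)*(t^2 - t - 12) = (t + 3)*(t + 4)*(t - 4)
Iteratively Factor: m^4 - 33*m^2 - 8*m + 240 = (m - 5)*(m^3 + 5*m^2 - 8*m - 48) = (m - 5)*(m + 4)*(m^2 + m - 12) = (m - 5)*(m + 4)^2*(m - 3)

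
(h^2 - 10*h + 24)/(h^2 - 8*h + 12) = (h - 4)/(h - 2)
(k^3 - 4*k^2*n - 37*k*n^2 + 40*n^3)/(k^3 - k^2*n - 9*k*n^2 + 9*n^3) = (k^2 - 3*k*n - 40*n^2)/(k^2 - 9*n^2)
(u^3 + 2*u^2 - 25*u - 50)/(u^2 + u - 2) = (u^2 - 25)/(u - 1)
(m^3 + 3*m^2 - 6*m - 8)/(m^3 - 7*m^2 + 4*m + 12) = (m + 4)/(m - 6)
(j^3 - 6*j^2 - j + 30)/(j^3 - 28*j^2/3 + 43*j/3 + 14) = 3*(j^2 - 3*j - 10)/(3*j^2 - 19*j - 14)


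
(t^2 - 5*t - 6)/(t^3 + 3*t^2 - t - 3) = (t - 6)/(t^2 + 2*t - 3)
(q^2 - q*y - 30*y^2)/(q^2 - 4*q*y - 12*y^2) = (q + 5*y)/(q + 2*y)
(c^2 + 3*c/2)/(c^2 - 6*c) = (c + 3/2)/(c - 6)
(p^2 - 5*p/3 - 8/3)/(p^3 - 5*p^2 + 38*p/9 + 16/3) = 3*(p + 1)/(3*p^2 - 7*p - 6)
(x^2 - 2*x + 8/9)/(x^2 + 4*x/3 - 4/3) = (x - 4/3)/(x + 2)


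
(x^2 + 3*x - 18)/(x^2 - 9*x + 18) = (x + 6)/(x - 6)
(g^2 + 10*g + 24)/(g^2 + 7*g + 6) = (g + 4)/(g + 1)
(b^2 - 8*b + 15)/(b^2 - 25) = (b - 3)/(b + 5)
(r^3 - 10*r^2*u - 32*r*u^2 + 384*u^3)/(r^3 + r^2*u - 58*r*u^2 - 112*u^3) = (r^2 - 2*r*u - 48*u^2)/(r^2 + 9*r*u + 14*u^2)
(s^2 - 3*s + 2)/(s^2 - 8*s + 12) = (s - 1)/(s - 6)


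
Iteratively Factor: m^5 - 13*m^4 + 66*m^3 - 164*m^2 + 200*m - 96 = (m - 3)*(m^4 - 10*m^3 + 36*m^2 - 56*m + 32) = (m - 3)*(m - 2)*(m^3 - 8*m^2 + 20*m - 16) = (m - 3)*(m - 2)^2*(m^2 - 6*m + 8) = (m - 3)*(m - 2)^3*(m - 4)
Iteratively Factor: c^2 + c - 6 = (c - 2)*(c + 3)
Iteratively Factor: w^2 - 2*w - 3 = (w + 1)*(w - 3)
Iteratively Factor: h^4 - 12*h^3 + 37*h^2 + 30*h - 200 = (h - 4)*(h^3 - 8*h^2 + 5*h + 50) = (h - 4)*(h + 2)*(h^2 - 10*h + 25) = (h - 5)*(h - 4)*(h + 2)*(h - 5)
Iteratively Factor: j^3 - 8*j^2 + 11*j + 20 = (j - 5)*(j^2 - 3*j - 4) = (j - 5)*(j + 1)*(j - 4)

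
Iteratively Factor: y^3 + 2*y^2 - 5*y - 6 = (y - 2)*(y^2 + 4*y + 3) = (y - 2)*(y + 3)*(y + 1)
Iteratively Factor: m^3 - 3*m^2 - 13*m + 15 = (m + 3)*(m^2 - 6*m + 5) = (m - 1)*(m + 3)*(m - 5)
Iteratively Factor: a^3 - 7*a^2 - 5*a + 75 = (a - 5)*(a^2 - 2*a - 15) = (a - 5)*(a + 3)*(a - 5)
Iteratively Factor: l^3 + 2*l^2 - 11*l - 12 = (l - 3)*(l^2 + 5*l + 4) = (l - 3)*(l + 1)*(l + 4)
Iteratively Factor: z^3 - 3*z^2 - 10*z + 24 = (z - 4)*(z^2 + z - 6) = (z - 4)*(z - 2)*(z + 3)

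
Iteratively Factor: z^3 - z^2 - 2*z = (z - 2)*(z^2 + z) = z*(z - 2)*(z + 1)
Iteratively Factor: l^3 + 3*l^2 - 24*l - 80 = (l - 5)*(l^2 + 8*l + 16) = (l - 5)*(l + 4)*(l + 4)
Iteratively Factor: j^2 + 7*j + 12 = (j + 4)*(j + 3)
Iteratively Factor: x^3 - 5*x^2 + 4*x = (x - 1)*(x^2 - 4*x) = (x - 4)*(x - 1)*(x)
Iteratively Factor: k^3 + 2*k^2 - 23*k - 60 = (k - 5)*(k^2 + 7*k + 12) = (k - 5)*(k + 3)*(k + 4)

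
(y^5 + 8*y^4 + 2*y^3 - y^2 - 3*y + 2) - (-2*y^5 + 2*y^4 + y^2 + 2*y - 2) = 3*y^5 + 6*y^4 + 2*y^3 - 2*y^2 - 5*y + 4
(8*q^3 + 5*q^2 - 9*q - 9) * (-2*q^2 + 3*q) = -16*q^5 + 14*q^4 + 33*q^3 - 9*q^2 - 27*q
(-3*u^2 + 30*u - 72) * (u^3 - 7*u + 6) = -3*u^5 + 30*u^4 - 51*u^3 - 228*u^2 + 684*u - 432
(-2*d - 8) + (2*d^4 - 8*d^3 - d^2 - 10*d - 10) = 2*d^4 - 8*d^3 - d^2 - 12*d - 18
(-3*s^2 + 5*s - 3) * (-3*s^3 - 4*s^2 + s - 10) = 9*s^5 - 3*s^4 - 14*s^3 + 47*s^2 - 53*s + 30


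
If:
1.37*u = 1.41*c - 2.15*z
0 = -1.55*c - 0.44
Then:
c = -0.28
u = -1.56934306569343*z - 0.292159171179656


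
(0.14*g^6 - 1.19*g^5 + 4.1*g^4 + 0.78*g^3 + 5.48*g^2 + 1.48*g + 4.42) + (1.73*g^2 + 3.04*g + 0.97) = 0.14*g^6 - 1.19*g^5 + 4.1*g^4 + 0.78*g^3 + 7.21*g^2 + 4.52*g + 5.39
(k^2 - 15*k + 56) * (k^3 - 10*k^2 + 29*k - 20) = k^5 - 25*k^4 + 235*k^3 - 1015*k^2 + 1924*k - 1120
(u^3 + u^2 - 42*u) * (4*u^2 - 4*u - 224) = 4*u^5 - 396*u^3 - 56*u^2 + 9408*u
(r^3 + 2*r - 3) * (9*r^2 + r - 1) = 9*r^5 + r^4 + 17*r^3 - 25*r^2 - 5*r + 3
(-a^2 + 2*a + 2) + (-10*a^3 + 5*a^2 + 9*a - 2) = -10*a^3 + 4*a^2 + 11*a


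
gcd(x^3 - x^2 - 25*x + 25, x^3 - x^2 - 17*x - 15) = x - 5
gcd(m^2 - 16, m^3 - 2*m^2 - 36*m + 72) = 1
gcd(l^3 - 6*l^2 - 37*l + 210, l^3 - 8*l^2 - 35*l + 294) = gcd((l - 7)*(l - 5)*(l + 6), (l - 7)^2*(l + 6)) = l^2 - l - 42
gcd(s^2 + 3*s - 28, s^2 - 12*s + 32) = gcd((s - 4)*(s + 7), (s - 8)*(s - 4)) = s - 4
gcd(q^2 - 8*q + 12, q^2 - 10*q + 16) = q - 2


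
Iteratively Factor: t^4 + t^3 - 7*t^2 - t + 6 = (t + 3)*(t^3 - 2*t^2 - t + 2) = (t - 1)*(t + 3)*(t^2 - t - 2) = (t - 2)*(t - 1)*(t + 3)*(t + 1)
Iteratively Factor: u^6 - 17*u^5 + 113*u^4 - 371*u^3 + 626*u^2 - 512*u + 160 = (u - 2)*(u^5 - 15*u^4 + 83*u^3 - 205*u^2 + 216*u - 80) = (u - 2)*(u - 1)*(u^4 - 14*u^3 + 69*u^2 - 136*u + 80) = (u - 4)*(u - 2)*(u - 1)*(u^3 - 10*u^2 + 29*u - 20) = (u - 4)*(u - 2)*(u - 1)^2*(u^2 - 9*u + 20) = (u - 4)^2*(u - 2)*(u - 1)^2*(u - 5)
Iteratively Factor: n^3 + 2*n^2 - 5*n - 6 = (n - 2)*(n^2 + 4*n + 3) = (n - 2)*(n + 1)*(n + 3)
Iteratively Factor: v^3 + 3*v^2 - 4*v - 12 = (v + 3)*(v^2 - 4) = (v - 2)*(v + 3)*(v + 2)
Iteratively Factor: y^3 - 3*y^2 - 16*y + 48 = (y - 3)*(y^2 - 16) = (y - 4)*(y - 3)*(y + 4)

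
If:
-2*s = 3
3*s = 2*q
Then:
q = -9/4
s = -3/2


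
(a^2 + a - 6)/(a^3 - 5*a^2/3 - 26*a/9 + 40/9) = 9*(a + 3)/(9*a^2 + 3*a - 20)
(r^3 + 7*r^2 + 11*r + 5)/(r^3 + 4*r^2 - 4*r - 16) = (r^3 + 7*r^2 + 11*r + 5)/(r^3 + 4*r^2 - 4*r - 16)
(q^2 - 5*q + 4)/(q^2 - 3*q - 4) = (q - 1)/(q + 1)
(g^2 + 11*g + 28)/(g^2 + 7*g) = (g + 4)/g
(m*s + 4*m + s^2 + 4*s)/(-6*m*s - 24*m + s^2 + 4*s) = (m + s)/(-6*m + s)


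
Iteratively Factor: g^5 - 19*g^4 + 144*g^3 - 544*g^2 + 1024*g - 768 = (g - 4)*(g^4 - 15*g^3 + 84*g^2 - 208*g + 192) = (g - 4)^2*(g^3 - 11*g^2 + 40*g - 48) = (g - 4)^3*(g^2 - 7*g + 12) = (g - 4)^4*(g - 3)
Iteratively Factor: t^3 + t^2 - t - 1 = (t - 1)*(t^2 + 2*t + 1) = (t - 1)*(t + 1)*(t + 1)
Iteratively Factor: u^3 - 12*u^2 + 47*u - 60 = (u - 5)*(u^2 - 7*u + 12) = (u - 5)*(u - 3)*(u - 4)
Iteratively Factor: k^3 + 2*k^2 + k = (k + 1)*(k^2 + k) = (k + 1)^2*(k)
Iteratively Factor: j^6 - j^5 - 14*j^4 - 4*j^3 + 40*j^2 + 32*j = (j + 2)*(j^5 - 3*j^4 - 8*j^3 + 12*j^2 + 16*j) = j*(j + 2)*(j^4 - 3*j^3 - 8*j^2 + 12*j + 16) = j*(j + 2)^2*(j^3 - 5*j^2 + 2*j + 8) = j*(j - 4)*(j + 2)^2*(j^2 - j - 2) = j*(j - 4)*(j - 2)*(j + 2)^2*(j + 1)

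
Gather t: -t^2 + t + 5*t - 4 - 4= -t^2 + 6*t - 8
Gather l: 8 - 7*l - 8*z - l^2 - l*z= -l^2 + l*(-z - 7) - 8*z + 8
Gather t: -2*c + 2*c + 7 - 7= 0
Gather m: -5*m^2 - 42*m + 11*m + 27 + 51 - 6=-5*m^2 - 31*m + 72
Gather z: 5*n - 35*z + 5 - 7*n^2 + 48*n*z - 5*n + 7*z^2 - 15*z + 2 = -7*n^2 + 7*z^2 + z*(48*n - 50) + 7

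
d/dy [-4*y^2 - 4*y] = -8*y - 4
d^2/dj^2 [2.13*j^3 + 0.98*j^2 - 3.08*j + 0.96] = 12.78*j + 1.96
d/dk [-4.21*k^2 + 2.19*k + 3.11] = 2.19 - 8.42*k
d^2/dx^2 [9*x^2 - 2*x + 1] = 18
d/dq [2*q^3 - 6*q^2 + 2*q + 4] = 6*q^2 - 12*q + 2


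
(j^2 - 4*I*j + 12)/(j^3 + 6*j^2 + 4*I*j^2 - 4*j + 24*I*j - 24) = (j - 6*I)/(j^2 + 2*j*(3 + I) + 12*I)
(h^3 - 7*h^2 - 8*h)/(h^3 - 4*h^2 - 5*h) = (h - 8)/(h - 5)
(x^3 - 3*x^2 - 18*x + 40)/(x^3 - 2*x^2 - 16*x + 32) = (x - 5)/(x - 4)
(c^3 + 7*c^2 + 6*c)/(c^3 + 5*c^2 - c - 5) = c*(c + 6)/(c^2 + 4*c - 5)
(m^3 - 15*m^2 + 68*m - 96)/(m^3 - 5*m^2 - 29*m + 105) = (m^2 - 12*m + 32)/(m^2 - 2*m - 35)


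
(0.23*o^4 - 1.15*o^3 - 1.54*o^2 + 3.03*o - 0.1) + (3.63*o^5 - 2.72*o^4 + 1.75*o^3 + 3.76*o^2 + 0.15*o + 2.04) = 3.63*o^5 - 2.49*o^4 + 0.6*o^3 + 2.22*o^2 + 3.18*o + 1.94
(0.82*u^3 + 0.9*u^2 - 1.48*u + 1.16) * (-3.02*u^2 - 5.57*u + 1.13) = -2.4764*u^5 - 7.2854*u^4 + 0.383199999999999*u^3 + 5.7574*u^2 - 8.1336*u + 1.3108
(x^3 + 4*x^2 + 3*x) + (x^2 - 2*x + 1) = x^3 + 5*x^2 + x + 1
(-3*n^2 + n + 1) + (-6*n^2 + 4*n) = -9*n^2 + 5*n + 1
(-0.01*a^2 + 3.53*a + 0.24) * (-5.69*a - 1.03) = 0.0569*a^3 - 20.0754*a^2 - 5.0015*a - 0.2472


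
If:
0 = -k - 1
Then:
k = -1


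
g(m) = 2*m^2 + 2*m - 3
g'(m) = 4*m + 2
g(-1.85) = 0.14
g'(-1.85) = -5.40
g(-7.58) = 96.75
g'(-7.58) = -28.32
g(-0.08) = -3.15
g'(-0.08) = 1.68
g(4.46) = 45.70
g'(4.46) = 19.84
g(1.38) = 3.57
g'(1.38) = 7.52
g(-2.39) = 3.64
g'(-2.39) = -7.56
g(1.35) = 3.34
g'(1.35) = 7.40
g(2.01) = 9.10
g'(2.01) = 10.04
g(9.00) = 177.00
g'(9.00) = 38.00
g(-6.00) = 57.00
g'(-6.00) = -22.00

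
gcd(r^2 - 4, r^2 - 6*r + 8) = r - 2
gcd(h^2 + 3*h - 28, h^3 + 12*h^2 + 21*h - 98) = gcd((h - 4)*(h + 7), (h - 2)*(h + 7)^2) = h + 7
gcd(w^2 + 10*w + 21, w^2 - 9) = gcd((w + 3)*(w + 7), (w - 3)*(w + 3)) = w + 3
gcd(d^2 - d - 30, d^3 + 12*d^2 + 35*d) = d + 5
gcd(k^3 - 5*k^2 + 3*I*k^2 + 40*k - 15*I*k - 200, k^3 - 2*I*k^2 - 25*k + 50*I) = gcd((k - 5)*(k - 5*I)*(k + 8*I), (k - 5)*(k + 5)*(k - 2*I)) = k - 5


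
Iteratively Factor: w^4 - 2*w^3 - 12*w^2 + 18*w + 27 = (w + 1)*(w^3 - 3*w^2 - 9*w + 27) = (w - 3)*(w + 1)*(w^2 - 9) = (w - 3)^2*(w + 1)*(w + 3)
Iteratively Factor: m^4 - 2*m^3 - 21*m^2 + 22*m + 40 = (m - 5)*(m^3 + 3*m^2 - 6*m - 8) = (m - 5)*(m + 4)*(m^2 - m - 2) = (m - 5)*(m - 2)*(m + 4)*(m + 1)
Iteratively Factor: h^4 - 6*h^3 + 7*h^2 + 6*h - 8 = (h + 1)*(h^3 - 7*h^2 + 14*h - 8) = (h - 4)*(h + 1)*(h^2 - 3*h + 2) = (h - 4)*(h - 2)*(h + 1)*(h - 1)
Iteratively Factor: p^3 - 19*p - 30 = (p - 5)*(p^2 + 5*p + 6) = (p - 5)*(p + 3)*(p + 2)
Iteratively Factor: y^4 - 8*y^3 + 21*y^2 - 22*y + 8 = (y - 1)*(y^3 - 7*y^2 + 14*y - 8) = (y - 4)*(y - 1)*(y^2 - 3*y + 2) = (y - 4)*(y - 1)^2*(y - 2)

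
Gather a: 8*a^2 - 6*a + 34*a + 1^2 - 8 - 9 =8*a^2 + 28*a - 16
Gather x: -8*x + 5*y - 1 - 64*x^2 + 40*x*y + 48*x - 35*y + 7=-64*x^2 + x*(40*y + 40) - 30*y + 6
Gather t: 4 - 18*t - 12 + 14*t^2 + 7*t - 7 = 14*t^2 - 11*t - 15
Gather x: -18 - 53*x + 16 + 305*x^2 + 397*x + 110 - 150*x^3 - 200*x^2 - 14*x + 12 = -150*x^3 + 105*x^2 + 330*x + 120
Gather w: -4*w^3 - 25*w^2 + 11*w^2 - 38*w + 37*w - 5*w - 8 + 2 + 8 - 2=-4*w^3 - 14*w^2 - 6*w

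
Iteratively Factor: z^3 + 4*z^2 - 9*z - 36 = (z + 4)*(z^2 - 9) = (z + 3)*(z + 4)*(z - 3)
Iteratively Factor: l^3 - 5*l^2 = (l)*(l^2 - 5*l) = l^2*(l - 5)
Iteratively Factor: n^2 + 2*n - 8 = (n - 2)*(n + 4)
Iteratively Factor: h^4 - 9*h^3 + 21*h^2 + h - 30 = (h - 2)*(h^3 - 7*h^2 + 7*h + 15) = (h - 3)*(h - 2)*(h^2 - 4*h - 5) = (h - 5)*(h - 3)*(h - 2)*(h + 1)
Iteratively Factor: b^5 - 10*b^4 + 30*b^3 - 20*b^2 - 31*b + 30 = (b - 3)*(b^4 - 7*b^3 + 9*b^2 + 7*b - 10) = (b - 5)*(b - 3)*(b^3 - 2*b^2 - b + 2) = (b - 5)*(b - 3)*(b - 2)*(b^2 - 1) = (b - 5)*(b - 3)*(b - 2)*(b + 1)*(b - 1)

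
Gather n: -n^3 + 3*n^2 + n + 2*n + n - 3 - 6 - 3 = -n^3 + 3*n^2 + 4*n - 12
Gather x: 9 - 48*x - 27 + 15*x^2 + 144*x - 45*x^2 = -30*x^2 + 96*x - 18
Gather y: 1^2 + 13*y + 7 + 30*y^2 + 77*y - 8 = 30*y^2 + 90*y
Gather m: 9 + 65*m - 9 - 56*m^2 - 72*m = -56*m^2 - 7*m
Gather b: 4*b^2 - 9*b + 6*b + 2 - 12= 4*b^2 - 3*b - 10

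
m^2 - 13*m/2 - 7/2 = (m - 7)*(m + 1/2)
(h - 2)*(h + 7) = h^2 + 5*h - 14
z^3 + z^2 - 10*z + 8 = (z - 2)*(z - 1)*(z + 4)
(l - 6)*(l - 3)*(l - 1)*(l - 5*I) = l^4 - 10*l^3 - 5*I*l^3 + 27*l^2 + 50*I*l^2 - 18*l - 135*I*l + 90*I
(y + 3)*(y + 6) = y^2 + 9*y + 18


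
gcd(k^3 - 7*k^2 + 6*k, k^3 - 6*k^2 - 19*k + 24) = k - 1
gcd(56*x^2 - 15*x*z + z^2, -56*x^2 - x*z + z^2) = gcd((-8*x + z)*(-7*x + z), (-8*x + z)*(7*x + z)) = 8*x - z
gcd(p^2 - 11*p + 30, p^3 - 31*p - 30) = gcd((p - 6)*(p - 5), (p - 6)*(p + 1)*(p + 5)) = p - 6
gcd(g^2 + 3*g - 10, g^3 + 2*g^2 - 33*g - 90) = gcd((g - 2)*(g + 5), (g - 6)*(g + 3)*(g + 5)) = g + 5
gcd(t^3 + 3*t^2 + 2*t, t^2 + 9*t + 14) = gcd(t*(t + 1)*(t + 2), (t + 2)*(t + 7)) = t + 2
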